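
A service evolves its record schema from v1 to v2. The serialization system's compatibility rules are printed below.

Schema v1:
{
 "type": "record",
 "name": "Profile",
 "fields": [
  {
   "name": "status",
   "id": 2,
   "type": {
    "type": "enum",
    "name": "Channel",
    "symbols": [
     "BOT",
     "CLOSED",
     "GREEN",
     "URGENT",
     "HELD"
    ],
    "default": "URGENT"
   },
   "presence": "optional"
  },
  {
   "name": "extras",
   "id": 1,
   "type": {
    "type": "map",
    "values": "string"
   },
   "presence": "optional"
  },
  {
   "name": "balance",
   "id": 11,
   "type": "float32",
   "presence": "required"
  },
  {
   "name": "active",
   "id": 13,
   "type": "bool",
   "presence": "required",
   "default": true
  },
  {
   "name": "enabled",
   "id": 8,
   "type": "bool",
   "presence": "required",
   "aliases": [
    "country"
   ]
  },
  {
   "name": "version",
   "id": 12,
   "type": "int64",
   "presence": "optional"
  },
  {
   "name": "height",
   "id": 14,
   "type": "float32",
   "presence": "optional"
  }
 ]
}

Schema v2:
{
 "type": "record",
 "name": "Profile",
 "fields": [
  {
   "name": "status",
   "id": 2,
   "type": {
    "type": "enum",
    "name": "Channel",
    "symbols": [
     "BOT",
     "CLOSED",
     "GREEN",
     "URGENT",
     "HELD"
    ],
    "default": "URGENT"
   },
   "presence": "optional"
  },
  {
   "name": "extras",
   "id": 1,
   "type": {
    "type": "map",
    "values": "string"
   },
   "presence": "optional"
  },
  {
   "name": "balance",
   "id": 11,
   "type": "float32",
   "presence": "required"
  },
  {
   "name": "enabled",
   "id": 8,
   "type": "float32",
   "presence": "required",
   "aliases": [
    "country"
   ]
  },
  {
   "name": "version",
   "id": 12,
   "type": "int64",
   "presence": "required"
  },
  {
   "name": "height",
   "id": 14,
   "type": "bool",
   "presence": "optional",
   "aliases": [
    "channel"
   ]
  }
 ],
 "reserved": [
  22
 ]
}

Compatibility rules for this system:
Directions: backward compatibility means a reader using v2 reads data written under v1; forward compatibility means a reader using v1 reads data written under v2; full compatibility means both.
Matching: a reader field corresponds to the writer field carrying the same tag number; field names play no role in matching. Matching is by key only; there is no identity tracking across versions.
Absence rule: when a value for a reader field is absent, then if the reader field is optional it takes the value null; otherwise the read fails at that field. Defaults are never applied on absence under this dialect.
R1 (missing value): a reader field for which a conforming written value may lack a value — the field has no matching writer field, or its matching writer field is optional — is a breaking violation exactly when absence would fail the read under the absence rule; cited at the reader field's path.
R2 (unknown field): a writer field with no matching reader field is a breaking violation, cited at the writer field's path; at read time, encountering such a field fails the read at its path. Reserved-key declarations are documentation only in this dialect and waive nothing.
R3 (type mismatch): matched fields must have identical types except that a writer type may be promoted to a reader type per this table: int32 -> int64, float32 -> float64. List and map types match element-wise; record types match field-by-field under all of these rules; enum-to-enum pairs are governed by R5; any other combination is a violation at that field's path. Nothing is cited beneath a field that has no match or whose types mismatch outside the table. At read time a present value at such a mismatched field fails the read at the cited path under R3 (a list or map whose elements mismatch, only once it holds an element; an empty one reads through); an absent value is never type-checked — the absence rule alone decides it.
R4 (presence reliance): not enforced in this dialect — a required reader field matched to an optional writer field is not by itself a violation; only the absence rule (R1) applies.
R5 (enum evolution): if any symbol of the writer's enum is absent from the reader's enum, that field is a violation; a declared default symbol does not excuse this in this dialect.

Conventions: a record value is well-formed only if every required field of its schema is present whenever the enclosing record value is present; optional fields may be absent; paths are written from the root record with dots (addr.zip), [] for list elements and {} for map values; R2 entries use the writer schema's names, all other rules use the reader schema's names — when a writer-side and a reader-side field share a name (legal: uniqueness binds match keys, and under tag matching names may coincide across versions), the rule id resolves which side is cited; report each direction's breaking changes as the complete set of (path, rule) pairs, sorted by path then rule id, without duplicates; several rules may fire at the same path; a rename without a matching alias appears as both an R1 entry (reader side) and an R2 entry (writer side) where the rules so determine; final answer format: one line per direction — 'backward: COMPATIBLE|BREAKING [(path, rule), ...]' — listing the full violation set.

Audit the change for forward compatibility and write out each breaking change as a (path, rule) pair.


in Profile below, arrows point writer -> reader
forward on Profile — v1 reading data written by v2:
  status <- status (Channel -> Channel, writer optional)
  extras <- extras (map<string, string> -> map<string, string>, writer optional)
  balance <- balance (float32 -> float32, writer required)
  no writer field matches reader active
  enabled <- enabled (float32 -> bool, writer required)
  version <- version (int64 -> int64, writer required)
  height <- height (bool -> float32, writer optional)
  violation R1 at active
  violation R3 at enabled
  violation R3 at height
  => forward: BREAKING (3)
checking off the Profile differences that do not matter here:
  field version in record Profile: optional changed to required -> affects backward compatibility only, which is not asked

forward: BREAKING [(active, R1), (enabled, R3), (height, R3)]


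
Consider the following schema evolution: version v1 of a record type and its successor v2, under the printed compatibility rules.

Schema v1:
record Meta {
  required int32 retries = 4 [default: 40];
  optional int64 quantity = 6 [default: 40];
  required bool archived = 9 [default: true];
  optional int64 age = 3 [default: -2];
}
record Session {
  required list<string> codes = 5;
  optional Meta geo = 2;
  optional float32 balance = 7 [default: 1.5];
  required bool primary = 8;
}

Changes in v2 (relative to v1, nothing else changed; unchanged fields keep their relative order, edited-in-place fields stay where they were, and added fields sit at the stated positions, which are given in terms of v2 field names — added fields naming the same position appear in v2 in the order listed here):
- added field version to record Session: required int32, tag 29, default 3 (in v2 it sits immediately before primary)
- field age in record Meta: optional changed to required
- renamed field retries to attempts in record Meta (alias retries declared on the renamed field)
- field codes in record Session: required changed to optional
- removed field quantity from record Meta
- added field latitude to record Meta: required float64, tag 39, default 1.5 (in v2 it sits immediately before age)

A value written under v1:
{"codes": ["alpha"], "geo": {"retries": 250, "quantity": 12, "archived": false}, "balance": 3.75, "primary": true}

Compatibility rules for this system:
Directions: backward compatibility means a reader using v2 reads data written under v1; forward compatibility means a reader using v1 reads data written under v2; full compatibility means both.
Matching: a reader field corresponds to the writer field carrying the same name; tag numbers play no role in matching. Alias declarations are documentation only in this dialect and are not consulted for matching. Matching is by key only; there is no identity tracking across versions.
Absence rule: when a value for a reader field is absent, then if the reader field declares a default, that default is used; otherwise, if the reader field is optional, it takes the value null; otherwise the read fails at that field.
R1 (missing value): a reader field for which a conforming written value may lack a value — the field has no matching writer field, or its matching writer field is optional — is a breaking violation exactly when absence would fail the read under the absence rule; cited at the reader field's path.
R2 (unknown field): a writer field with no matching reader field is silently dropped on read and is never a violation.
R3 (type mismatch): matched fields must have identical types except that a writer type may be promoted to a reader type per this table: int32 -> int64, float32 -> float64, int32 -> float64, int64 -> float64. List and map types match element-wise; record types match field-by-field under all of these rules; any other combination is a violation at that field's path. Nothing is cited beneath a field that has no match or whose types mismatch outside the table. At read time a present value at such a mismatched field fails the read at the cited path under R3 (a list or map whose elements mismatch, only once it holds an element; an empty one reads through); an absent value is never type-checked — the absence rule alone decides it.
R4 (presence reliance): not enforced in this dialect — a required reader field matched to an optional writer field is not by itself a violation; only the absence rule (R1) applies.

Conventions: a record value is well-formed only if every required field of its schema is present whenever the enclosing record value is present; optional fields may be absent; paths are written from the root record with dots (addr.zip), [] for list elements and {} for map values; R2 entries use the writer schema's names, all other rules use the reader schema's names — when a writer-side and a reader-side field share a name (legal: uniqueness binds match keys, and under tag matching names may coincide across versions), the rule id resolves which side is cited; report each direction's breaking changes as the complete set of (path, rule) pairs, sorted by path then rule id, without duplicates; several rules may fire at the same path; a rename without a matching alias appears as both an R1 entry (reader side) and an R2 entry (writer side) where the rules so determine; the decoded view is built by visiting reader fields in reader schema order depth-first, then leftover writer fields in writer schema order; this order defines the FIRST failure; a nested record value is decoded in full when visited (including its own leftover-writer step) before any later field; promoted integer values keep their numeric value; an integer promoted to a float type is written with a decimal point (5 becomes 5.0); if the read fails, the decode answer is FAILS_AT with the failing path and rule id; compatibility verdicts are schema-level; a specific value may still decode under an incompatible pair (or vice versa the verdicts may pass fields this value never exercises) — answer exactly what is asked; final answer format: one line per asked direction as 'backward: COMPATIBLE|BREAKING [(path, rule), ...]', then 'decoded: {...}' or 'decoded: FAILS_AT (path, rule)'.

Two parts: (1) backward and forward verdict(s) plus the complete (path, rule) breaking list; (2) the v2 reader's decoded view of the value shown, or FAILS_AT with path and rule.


backward: COMPATIBLE []; forward: BREAKING [(codes, R1)]; decoded: {"codes": ["alpha"], "geo": {"attempts": 40, "archived": false, "latitude": 1.5, "age": -2}, "balance": 3.75, "version": 3, "primary": true}

each type pair in Session: writer, then reader
checking backward for Session: reader v2 against writer v1:
  list<string> -> list<string>, writer required: codes aligns to codes
  Meta -> Meta, writer optional: geo aligns to geo
  float32 -> float32, writer optional: balance aligns to balance
  version: no writer match
  bool -> bool, writer required: primary aligns to primary
  geo.attempts: no writer match
  bool -> bool, writer required: geo.archived aligns to geo.archived
  geo.latitude: no writer match
  int64 -> int64, writer optional: geo.age aligns to geo.age
  writer field geo.retries has no reader counterpart
  writer field geo.quantity has no reader counterpart
  => backward verdict for Session: COMPATIBLE, no violations
checking forward for Session: reader v1 against writer v2:
  list<string> -> list<string>, writer optional: codes aligns to codes
  Meta -> Meta, writer optional: geo aligns to geo
  float32 -> float32, writer optional: balance aligns to balance
  bool -> bool, writer required: primary aligns to primary
  writer field version has no reader counterpart
  geo.retries: no writer match
  geo.quantity: no writer match
  bool -> bool, writer required: geo.archived aligns to geo.archived
  int64 -> int64, writer required: geo.age aligns to geo.age
  writer field geo.attempts has no reader counterpart
  writer field geo.latitude has no reader counterpart
  rule R1 violated at codes
  => 1 violation(s): forward is BREAKING for Session
decode walk for Session under reader schema v2:
  codes := ["alpha"]
  geo.attempts := 40 (missing; default applied)
  geo.archived := false
  geo.latitude := 1.5 (missing; default applied)
  geo.age := -2 (missing; default applied)
  writer geo.retries: no reader field; dropped
  writer geo.quantity: no reader field; dropped
  balance := 3.75
  version := 3 (missing; default applied)
  primary := true
  => decoded: {"codes": ["alpha"], "geo": {"attempts": 40, "archived": false, "latitude": 1.5, "age": -2}, "balance": 3.75, "version": 3, "primary": true}


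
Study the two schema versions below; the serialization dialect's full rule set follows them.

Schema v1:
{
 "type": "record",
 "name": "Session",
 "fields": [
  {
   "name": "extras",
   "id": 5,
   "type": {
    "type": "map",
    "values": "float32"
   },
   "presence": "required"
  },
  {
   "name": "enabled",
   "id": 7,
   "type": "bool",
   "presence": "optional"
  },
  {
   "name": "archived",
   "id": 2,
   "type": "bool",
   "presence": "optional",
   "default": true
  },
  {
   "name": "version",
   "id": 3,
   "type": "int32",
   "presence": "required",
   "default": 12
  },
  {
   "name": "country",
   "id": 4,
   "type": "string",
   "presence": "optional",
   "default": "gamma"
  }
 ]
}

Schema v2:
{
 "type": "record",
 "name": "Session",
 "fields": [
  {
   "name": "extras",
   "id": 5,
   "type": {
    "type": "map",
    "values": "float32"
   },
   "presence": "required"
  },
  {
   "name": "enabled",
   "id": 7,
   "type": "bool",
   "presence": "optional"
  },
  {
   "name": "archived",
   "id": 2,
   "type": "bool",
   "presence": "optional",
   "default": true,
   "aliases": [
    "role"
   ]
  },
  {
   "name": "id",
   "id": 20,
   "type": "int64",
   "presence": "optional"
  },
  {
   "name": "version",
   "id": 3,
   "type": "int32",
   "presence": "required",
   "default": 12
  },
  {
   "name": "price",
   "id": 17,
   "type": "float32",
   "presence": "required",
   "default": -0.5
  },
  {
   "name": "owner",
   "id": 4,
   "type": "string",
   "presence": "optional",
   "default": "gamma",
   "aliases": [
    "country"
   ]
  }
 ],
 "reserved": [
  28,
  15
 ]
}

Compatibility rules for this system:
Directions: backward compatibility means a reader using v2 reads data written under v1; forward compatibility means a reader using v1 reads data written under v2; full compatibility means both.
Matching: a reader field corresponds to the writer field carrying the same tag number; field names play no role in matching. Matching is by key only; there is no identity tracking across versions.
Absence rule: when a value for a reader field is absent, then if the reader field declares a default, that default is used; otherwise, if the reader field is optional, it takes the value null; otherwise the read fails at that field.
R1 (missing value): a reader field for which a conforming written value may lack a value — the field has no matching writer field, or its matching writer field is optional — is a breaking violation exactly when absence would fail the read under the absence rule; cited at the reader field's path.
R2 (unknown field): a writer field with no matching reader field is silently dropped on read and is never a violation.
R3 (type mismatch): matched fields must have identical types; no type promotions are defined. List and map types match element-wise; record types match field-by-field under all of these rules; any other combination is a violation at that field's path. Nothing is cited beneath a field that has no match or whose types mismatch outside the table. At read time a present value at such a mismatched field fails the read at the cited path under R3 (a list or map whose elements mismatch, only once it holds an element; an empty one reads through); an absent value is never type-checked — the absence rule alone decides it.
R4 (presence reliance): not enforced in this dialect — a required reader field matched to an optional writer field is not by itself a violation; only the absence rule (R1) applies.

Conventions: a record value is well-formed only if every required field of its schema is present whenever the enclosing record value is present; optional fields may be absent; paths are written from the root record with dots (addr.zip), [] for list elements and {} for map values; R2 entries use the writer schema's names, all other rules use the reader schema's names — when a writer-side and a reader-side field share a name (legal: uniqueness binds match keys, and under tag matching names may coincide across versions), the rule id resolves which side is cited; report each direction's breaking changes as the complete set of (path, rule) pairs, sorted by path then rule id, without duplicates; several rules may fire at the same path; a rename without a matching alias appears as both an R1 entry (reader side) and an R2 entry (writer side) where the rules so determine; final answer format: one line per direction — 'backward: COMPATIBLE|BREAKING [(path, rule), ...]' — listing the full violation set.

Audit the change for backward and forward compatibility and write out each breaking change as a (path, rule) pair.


the writer's type comes first in each Session pair
checking backward for Session: reader v2 against writer v1:
  extras: paired with writer extras (map<string, float32> -> map<string, float32>; writer required)
  enabled: paired with writer enabled (bool -> bool; writer optional)
  archived: paired with writer archived (bool -> bool; writer optional)
  id has no writer counterpart
  version: paired with writer version (int32 -> int32; writer required)
  price has no writer counterpart
  owner: paired with writer country (string -> string; writer optional)
  => backward: COMPATIBLE
checking forward for Session: reader v1 against writer v2:
  extras: paired with writer extras (map<string, float32> -> map<string, float32>; writer required)
  enabled: paired with writer enabled (bool -> bool; writer optional)
  archived: paired with writer archived (bool -> bool; writer optional)
  version: paired with writer version (int32 -> int32; writer required)
  country: paired with writer owner (string -> string; writer optional)
  id (writer side), unknown to reader
  price (writer side), unknown to reader
  => forward: COMPATIBLE

backward: COMPATIBLE []; forward: COMPATIBLE []


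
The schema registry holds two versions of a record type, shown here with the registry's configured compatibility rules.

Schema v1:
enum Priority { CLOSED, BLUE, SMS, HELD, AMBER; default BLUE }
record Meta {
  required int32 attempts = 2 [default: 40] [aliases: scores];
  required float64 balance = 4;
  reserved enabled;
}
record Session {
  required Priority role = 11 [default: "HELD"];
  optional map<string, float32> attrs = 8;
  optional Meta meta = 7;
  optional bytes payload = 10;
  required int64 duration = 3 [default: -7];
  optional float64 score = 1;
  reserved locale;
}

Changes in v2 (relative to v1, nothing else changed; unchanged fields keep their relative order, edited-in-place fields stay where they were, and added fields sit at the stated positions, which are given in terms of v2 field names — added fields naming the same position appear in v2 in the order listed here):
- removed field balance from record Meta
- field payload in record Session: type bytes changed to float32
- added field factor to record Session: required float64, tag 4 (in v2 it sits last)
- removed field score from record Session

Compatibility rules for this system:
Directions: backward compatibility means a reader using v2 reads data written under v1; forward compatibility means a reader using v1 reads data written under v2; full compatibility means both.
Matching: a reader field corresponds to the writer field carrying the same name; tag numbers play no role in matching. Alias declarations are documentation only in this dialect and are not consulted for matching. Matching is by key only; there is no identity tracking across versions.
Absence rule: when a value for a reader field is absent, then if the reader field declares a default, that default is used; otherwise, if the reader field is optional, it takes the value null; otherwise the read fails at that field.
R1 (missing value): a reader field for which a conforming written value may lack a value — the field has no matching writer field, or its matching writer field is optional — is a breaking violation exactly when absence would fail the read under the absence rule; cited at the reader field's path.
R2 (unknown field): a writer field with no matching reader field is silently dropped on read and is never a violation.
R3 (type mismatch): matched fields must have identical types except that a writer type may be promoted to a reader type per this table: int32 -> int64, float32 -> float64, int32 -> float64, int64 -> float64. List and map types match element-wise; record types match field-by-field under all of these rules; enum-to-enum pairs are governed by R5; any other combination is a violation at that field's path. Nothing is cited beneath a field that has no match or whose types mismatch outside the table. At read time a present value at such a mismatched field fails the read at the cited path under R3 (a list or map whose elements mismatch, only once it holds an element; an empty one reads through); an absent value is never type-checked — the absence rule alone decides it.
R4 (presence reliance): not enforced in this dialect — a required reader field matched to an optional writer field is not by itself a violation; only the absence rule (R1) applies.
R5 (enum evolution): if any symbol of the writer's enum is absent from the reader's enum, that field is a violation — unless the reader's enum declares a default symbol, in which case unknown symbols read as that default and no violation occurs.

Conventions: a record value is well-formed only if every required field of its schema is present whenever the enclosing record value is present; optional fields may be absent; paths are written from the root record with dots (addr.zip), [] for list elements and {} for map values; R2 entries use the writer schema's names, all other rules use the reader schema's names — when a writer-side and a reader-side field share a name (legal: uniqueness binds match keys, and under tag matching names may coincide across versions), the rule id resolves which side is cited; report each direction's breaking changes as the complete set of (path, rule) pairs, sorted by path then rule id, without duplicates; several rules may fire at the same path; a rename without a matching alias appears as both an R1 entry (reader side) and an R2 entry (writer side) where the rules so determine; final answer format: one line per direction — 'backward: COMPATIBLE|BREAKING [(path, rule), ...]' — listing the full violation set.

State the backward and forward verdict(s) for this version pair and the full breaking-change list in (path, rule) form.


backward: BREAKING [(factor, R1), (payload, R3)]; forward: BREAKING [(meta.balance, R1), (payload, R3)]

arrows below run writer -> reader for Session
backward for Session (reader v2, writer v1):
  role <- role (Priority -> Priority, writer required)
  attrs <- attrs (map<string, float32> -> map<string, float32>, writer optional)
  meta <- meta (Meta -> Meta, writer optional)
  payload <- payload (bytes -> float32, writer optional)
  duration <- duration (int64 -> int64, writer required)
  factor: no writer-side match
  leftover writer field: score
  meta.attempts <- meta.attempts (int32 -> int32, writer required)
  leftover writer field: meta.balance
  violation R1 at factor
  violation R3 at payload
  => 2 violation(s): backward is BREAKING for Session
forward for Session (reader v1, writer v2):
  role <- role (Priority -> Priority, writer required)
  attrs <- attrs (map<string, float32> -> map<string, float32>, writer optional)
  meta <- meta (Meta -> Meta, writer optional)
  payload <- payload (float32 -> bytes, writer optional)
  duration <- duration (int64 -> int64, writer required)
  score: no writer-side match
  leftover writer field: factor
  meta.attempts <- meta.attempts (int32 -> int32, writer required)
  meta.balance: no writer-side match
  violation R1 at meta.balance
  violation R3 at payload
  => 2 violation(s): forward is BREAKING for Session


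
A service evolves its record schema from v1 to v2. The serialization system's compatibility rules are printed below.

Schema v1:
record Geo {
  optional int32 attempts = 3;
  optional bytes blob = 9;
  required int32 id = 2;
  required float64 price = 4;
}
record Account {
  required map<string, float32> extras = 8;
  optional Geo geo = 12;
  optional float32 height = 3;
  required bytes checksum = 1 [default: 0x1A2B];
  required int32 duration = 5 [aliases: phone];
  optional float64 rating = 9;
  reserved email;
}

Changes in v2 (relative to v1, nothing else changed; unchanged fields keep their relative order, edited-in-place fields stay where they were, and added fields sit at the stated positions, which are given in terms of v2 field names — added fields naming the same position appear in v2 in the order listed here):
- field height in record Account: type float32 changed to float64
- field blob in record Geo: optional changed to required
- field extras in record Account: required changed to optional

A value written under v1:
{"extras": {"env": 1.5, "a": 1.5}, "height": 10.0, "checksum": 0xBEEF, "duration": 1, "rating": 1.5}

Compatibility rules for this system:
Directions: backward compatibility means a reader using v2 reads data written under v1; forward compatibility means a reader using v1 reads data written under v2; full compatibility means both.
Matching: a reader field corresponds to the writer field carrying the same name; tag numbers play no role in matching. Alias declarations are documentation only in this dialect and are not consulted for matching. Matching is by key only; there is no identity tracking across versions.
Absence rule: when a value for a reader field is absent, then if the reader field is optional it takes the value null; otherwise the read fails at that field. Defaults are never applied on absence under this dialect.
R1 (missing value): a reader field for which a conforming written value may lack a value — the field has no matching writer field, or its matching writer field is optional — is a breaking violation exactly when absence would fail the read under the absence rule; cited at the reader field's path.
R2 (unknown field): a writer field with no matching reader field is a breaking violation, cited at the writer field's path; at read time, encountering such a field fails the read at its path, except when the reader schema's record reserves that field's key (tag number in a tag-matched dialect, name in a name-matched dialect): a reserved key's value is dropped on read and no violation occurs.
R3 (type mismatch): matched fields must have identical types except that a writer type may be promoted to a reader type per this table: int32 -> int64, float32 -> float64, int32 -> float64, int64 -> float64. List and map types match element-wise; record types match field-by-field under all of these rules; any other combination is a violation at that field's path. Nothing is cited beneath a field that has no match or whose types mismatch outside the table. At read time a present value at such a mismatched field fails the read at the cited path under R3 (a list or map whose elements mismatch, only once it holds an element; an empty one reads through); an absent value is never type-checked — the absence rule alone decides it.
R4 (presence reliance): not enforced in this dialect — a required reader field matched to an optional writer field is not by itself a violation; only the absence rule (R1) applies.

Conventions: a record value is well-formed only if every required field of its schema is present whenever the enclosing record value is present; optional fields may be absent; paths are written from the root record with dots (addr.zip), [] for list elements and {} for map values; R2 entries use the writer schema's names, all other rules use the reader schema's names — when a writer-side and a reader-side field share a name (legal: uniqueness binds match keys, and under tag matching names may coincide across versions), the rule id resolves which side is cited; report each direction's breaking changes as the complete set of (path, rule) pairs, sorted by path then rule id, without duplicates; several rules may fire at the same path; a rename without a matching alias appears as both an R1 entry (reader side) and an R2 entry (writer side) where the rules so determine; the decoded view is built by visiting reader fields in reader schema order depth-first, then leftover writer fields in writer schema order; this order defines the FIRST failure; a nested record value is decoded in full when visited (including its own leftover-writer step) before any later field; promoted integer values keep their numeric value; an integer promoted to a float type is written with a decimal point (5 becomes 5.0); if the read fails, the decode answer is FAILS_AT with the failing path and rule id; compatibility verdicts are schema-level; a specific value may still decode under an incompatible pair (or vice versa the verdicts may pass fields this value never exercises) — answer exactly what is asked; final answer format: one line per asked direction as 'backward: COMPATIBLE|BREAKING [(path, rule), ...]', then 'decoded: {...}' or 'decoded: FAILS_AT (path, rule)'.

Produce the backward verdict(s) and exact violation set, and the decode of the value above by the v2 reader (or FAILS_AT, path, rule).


backward: BREAKING [(geo.blob, R1)]; decoded: {"extras": {"env": 1.5, "a": 1.5}, "geo": null, "height": 10.0, "checksum": 0xBEEF, "duration": 1, "rating": 1.5}

arrows below run writer -> reader for Account
checking backward for Account: reader v2 against writer v1:
  extras: map<string, float32> -> map<string, float32>, writer required; from extras
  geo: Geo -> Geo, writer optional; from geo
  height: float32 -> float64, writer optional; from height
  checksum: bytes -> bytes, writer required; from checksum
  duration: int32 -> int32, writer required; from duration
  rating: float64 -> float64, writer optional; from rating
  geo.attempts: int32 -> int32, writer optional; from geo.attempts
  geo.blob: bytes -> bytes, writer optional; from geo.blob
  geo.id: int32 -> int32, writer required; from geo.id
  geo.price: float64 -> float64, writer required; from geo.price
  R1 fires at geo.blob
  => backward verdict for Account: BREAKING, 1 violation(s)
decoding the Account value with the v2 reader:
  extras := {"env": 1.5, "a": 1.5}
  geo := null (absent, optional -> null)
  height := 10.0 (float32 -> float64)
  checksum := 0xBEEF
  duration := 1
  rating := 1.5
  => decoded: {"extras": {"env": 1.5, "a": 1.5}, "geo": null, "height": 10.0, "checksum": 0xBEEF, "duration": 1, "rating": 1.5}
ruling out the remaining Account differences:
  field height in record Account: type float32 changed to float64 -> matters only for Account's forward compatibility — outside the asked direction
  field extras in record Account: required changed to optional -> matters only for Account's forward compatibility — outside the asked direction


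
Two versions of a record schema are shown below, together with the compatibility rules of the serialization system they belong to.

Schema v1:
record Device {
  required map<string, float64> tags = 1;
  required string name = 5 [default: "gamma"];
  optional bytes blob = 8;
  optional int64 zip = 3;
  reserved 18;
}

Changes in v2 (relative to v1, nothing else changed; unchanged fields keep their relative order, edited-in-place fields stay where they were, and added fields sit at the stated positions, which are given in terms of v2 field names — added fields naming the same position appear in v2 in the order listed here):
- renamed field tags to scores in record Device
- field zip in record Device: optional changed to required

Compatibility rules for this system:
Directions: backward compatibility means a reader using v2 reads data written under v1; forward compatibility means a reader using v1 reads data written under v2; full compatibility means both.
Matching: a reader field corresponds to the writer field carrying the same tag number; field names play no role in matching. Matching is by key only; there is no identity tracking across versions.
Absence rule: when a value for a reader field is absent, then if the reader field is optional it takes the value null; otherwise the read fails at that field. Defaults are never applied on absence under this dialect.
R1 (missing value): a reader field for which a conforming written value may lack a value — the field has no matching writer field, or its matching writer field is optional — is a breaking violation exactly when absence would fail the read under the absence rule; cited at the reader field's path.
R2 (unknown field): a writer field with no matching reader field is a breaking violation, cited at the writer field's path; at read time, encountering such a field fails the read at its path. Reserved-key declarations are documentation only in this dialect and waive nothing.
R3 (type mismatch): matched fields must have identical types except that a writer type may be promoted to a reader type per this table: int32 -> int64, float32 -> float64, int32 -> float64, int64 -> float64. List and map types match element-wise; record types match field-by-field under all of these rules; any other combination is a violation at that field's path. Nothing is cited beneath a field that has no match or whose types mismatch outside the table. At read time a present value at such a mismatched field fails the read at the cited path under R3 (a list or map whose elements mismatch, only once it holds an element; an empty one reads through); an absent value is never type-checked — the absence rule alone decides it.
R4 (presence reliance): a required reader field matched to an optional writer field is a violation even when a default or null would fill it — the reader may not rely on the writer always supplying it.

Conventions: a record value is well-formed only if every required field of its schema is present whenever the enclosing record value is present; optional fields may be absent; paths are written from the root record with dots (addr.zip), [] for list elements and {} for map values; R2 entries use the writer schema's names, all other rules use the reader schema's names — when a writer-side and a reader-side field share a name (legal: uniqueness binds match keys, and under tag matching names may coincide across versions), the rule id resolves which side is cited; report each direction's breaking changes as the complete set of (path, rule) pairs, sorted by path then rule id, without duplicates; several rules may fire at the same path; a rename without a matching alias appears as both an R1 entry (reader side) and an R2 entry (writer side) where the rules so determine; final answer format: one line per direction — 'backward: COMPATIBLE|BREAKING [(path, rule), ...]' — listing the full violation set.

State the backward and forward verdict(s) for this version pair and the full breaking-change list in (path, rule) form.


each type pair in Device: writer, then reader
backward pass over Device, reader schema v2, writer schema v1:
  scores: paired with writer tags (map<string, float64> -> map<string, float64>; writer required)
  name: paired with writer name (string -> string; writer required)
  blob: paired with writer blob (bytes -> bytes; writer optional)
  zip: paired with writer zip (int64 -> int64; writer optional)
  R1 fires at zip
  R4 fires at zip
  => backward verdict for Device: BREAKING, 2 violation(s)
forward pass over Device, reader schema v1, writer schema v2:
  tags: paired with writer scores (map<string, float64> -> map<string, float64>; writer required)
  name: paired with writer name (string -> string; writer required)
  blob: paired with writer blob (bytes -> bytes; writer optional)
  zip: paired with writer zip (int64 -> int64; writer required)
  => forward verdict for Device: COMPATIBLE, no violations

backward: BREAKING [(zip, R1), (zip, R4)]; forward: COMPATIBLE []


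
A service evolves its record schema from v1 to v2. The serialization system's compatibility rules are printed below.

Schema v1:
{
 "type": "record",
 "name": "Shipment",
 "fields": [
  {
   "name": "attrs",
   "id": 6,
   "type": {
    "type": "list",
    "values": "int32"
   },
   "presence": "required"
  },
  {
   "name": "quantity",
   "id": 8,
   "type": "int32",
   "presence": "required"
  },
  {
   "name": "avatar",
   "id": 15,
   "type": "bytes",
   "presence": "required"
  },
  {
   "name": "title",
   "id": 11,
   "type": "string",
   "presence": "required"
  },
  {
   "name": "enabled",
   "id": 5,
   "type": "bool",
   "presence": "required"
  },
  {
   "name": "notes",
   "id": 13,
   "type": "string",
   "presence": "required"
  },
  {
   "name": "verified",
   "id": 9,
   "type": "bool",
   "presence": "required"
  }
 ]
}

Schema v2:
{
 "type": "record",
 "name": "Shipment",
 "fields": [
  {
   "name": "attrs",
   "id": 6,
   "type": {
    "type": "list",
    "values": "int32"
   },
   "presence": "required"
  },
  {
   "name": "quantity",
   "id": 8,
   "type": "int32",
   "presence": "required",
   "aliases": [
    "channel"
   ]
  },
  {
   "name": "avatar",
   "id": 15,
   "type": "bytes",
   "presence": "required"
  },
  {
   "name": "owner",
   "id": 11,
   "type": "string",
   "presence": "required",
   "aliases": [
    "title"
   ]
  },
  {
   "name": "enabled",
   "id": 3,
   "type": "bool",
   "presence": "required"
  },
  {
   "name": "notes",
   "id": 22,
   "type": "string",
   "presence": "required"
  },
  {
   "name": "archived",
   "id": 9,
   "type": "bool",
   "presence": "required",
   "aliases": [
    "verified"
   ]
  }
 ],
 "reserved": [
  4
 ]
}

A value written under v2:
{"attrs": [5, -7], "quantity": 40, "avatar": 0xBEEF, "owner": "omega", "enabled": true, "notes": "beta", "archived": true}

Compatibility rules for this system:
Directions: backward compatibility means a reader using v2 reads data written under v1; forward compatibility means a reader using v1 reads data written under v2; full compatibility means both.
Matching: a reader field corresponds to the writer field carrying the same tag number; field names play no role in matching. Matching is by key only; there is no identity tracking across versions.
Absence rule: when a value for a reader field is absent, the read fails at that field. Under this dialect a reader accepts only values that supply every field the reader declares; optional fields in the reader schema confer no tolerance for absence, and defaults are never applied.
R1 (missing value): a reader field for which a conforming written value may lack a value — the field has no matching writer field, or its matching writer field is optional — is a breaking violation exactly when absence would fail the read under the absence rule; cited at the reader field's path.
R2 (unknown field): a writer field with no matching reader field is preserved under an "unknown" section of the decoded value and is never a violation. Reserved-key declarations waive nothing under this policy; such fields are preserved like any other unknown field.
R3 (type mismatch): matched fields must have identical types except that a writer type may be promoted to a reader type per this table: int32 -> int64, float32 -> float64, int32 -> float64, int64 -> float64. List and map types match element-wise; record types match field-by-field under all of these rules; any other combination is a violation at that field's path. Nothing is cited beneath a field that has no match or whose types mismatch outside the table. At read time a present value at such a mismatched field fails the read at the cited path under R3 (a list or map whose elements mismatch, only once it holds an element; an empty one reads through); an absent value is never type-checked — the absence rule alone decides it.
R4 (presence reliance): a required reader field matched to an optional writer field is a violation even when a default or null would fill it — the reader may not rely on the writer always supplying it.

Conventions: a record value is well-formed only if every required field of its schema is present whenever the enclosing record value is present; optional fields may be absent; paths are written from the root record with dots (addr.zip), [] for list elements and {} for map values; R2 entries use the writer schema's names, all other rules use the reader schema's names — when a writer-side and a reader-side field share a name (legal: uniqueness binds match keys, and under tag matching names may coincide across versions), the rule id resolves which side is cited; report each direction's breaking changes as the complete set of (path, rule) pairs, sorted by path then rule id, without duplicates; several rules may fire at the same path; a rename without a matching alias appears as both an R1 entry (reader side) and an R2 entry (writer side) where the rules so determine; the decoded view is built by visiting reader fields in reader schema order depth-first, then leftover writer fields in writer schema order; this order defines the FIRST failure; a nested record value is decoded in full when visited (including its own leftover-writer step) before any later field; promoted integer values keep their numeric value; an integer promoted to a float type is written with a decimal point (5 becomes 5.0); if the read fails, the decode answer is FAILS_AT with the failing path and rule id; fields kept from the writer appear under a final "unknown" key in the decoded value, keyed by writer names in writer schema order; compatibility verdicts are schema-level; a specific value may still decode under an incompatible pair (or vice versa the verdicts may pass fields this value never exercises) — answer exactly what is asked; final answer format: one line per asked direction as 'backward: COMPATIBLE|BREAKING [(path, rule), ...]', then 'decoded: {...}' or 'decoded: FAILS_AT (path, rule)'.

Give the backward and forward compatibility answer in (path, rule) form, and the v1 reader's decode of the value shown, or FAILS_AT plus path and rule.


backward: BREAKING [(enabled, R1), (notes, R1)]; forward: BREAKING [(enabled, R1), (notes, R1)]; decoded: FAILS_AT (enabled, R1)

the writer's type comes first in each Shipment pair
backward on Shipment — v2 reading data written by v1:
  attrs: list<int32> -> list<int32>, writer required; from attrs
  quantity: int32 -> int32, writer required; from quantity
  avatar: bytes -> bytes, writer required; from avatar
  owner: string -> string, writer required; from title
  enabled: no writer-side match
  notes: no writer-side match
  archived: bool -> bool, writer required; from verified
  writer enabled: unknown to reader
  writer notes: unknown to reader
  violation R1 at enabled
  violation R1 at notes
  => 2 violation(s): backward is BREAKING for Shipment
forward on Shipment — v1 reading data written by v2:
  attrs: list<int32> -> list<int32>, writer required; from attrs
  quantity: int32 -> int32, writer required; from quantity
  avatar: bytes -> bytes, writer required; from avatar
  title: string -> string, writer required; from owner
  enabled: no writer-side match
  notes: no writer-side match
  verified: bool -> bool, writer required; from archived
  writer enabled: unknown to reader
  writer notes: unknown to reader
  violation R1 at enabled
  violation R1 at notes
  => 2 violation(s): forward is BREAKING for Shipment
migrating the Shipment value to v1:
  attrs := [5, -7]
  quantity := 40
  avatar := 0xBEEF
  title := "omega" (from writer owner)
  read fails at enabled under R1 (no fill)
  => FAILS_AT (enabled, R1)
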